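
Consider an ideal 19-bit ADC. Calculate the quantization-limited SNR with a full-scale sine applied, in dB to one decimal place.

116.1 dB

SNR ≈ 6.02·N + 1.76 dB = 6.02·19 + 1.76 = 116.14 dB.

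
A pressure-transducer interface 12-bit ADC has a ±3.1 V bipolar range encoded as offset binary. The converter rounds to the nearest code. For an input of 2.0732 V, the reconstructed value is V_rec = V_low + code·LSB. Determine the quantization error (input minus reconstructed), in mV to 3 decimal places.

-0.530 mV

LSB = 6.2/2^12 = 1.514 mV.
(2.0732 − (−3.1))/0.00151367 = 3417.6495; round gives code 3418.
V_rec = (−3.1) + 3418·0.00151367 = 2.0737305 V.
Difference: -0.000530469 V → -0.530 mV.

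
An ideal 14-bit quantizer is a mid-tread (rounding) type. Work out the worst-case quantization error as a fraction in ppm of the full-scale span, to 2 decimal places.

30.52 ppm

Rounding → worst-case error = ½ LSB = V_FS/2^15, so 1e+06/32768 = 30.5176 ppm of full scale.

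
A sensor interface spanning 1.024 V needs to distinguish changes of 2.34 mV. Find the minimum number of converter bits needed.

Number of steps required ≥ 1.024 V / 2.34 mV = 437.61.
Need 2^N ≥ 437.61; 2^8 = 256, 2^9 = 512.
Minimum N = 9.

9 bits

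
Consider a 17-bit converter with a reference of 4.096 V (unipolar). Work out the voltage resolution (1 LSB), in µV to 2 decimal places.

Full-scale span = 4.096 V.
LSB = 4.096 / 2^17 = 4.096 / 131072 = 3.125e-05 V = 31.25 µV.

31.25 µV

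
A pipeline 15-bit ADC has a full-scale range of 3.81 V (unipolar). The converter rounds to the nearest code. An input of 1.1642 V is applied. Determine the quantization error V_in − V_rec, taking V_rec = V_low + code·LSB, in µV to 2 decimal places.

-31.26 µV

Step size: 3.81 V ÷ 2^15 = 116.27 µV.
Scaled input = 10012.7311 LSBs, so code = 10013.
V_rec = 0 + 10013·0.000116272 = 1.1642313 V.
Error = 1.1642 − 1.1642313 = -3.12622e-05 V = -31.26 µV.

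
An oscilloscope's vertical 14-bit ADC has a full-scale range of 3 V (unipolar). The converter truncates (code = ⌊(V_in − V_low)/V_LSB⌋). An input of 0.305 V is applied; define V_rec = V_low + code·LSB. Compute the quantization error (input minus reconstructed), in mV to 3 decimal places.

LSB = 3/2^14 = 183.11 µV.
Scaled input = 1665.7067 LSBs, so code = 1665.
V_rec = 0 + 1665·0.000183105 = 0.30487061 V.
Difference: 0.000129395 V → 0.129 mV.

0.129 mV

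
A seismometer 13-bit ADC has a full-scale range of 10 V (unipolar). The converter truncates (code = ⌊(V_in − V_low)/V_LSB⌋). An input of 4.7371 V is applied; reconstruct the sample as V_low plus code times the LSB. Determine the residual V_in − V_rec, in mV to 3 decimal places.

0.772 mV

One LSB is 10 V / 8192 = 1.221 mV.
Scaled input = 3880.6323 LSBs, so code = 3880.
Code 3880 maps back to 0 + 3880×0.0012207 V = 4.7363281 V.
V_in − V_rec = 0.000771875 V = 0.772 mV.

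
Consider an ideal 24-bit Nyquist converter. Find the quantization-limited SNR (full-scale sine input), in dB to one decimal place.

146.2 dB

SNR ≈ 6.02·N + 1.76 dB = 6.02·24 + 1.76 = 146.24 dB.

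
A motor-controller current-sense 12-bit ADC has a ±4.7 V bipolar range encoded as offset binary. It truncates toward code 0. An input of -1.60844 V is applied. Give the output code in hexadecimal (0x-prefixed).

code 0x543 (decimal 1347)

LSB = 9.4 V / 4096 = 2.295 mV.
Input sits at 1347.131 steps above V_low.
Floor → code 1347.
In hexadecimal (0x-prefixed): 0x543.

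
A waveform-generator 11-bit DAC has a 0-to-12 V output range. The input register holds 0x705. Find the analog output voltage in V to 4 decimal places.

10.5293 V

LSB = 12 V / 2^11 = 5.859 mV.
Code 0x705 = 1797 decimal.
V_out = 0 + 1797 × 0.00585938 V = 10.5293 V.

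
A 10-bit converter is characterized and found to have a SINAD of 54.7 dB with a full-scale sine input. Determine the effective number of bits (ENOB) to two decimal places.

8.79 bits

ENOB = (SINAD − 1.76) / 6.02 = (54.7 − 1.76)/6.02 = 8.794.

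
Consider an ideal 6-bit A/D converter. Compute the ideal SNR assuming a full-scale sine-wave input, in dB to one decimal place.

37.9 dB

SNR ≈ 6.02·N + 1.76 dB = 6.02·6 + 1.76 = 37.88 dB.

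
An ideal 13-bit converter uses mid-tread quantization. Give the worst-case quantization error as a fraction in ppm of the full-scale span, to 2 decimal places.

61.04 ppm

Rounding → worst-case error = ½ LSB = V_FS/2^14, so 1e+06/16384 = 61.0352 ppm of full scale.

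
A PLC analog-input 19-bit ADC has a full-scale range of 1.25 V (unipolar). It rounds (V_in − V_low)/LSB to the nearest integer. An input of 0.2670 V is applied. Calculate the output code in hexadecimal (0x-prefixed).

code 0x1B574 (decimal 111988)

LSB = 1.25 V / 524288 = 2.38 µV.
Input sits at 111987.917 steps above V_low.
Round → code 111988.
In hexadecimal (0x-prefixed): 0x1B574.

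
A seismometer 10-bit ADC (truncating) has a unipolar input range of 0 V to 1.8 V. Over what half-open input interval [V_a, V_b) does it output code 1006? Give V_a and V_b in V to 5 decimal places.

LSB = 1.8/2^10 = 1.758 mV.
V_a = V_low + 1006·LSB = 1.76836 V; V_b = V_low + 1007·LSB = 1.77012 V.

[1.76836 V, 1.77012 V)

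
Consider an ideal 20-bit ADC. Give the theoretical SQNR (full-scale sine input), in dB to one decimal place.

SNR ≈ 6.02·N + 1.76 dB = 6.02·20 + 1.76 = 122.16 dB.

122.2 dB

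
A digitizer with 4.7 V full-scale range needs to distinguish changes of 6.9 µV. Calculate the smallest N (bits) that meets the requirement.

Number of steps required ≥ 4.7 V / 6.9 µV = 681159.42.
Need 2^N ≥ 681159.42; 2^19 = 524288, 2^20 = 1048576.
Minimum N = 20.

20 bits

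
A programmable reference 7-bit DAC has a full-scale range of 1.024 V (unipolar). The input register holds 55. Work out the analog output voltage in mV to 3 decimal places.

440.000 mV

LSB = 1.024 V / 2^7 = 8.000 mV.
V_out = 0 + 55 × 0.008 V = 0.44 V.
= 440.000 mV.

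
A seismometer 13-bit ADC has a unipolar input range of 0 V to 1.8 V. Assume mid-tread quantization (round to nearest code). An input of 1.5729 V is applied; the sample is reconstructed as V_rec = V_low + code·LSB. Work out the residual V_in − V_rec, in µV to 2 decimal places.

97.27 µV

One LSB is 1.8 V / 8192 = 219.73 µV.
Scaled input = 7158.4427 LSBs, so code = 7158.
V_rec = 0 + 7158·0.000219727 = 1.5728027 V.
Difference: 9.72656e-05 V → 97.27 µV.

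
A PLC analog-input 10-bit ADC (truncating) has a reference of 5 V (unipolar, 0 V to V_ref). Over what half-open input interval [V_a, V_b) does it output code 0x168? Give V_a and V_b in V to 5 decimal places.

[1.75781 V, 1.76270 V)

LSB = 5/2^10 = 4.883 mV.
Code 0x168 = 360 decimal.
V_a = V_low + 360·LSB = 1.75781 V; V_b = V_low + 361·LSB = 1.7627 V.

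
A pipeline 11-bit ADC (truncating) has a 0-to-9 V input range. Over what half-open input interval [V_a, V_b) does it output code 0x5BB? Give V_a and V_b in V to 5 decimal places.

LSB = 9/2^11 = 4.395 mV.
Code 0x5BB = 1467 decimal.
V_a = V_low + 1467·LSB = 6.44678 V; V_b = V_low + 1468·LSB = 6.45117 V.

[6.44678 V, 6.45117 V)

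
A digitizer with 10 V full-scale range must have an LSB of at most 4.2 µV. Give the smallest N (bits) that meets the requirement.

22 bits

Number of steps required ≥ 10 V / 4.2 µV = 2380952.38.
Need 2^N ≥ 2380952.38; 2^21 = 2097152, 2^22 = 4194304.
Minimum N = 22.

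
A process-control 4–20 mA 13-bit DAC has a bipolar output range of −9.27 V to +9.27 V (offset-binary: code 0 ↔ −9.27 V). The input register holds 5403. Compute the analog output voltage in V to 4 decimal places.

2.9580 V

LSB = 18.54 V / 2^13 = 2.263 mV.
V_out = (−9.27) + 5403 × 0.00226318 V = 2.95798 V.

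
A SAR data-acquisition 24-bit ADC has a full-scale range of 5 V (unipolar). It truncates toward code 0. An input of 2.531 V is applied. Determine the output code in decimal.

code 8492626

With 16777216 levels over 5 V, one step is 0.30 µV.
(2.531 − 0) / 2.98023e-07 = 8492626.739 LSBs.
Floor → code 8492626.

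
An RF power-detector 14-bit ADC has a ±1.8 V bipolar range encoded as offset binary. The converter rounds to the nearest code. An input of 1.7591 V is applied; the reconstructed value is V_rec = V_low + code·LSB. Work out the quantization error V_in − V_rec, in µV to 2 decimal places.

-30.86 µV

Step size: 3.6 V ÷ 2^14 = 219.73 µV.
Scaled input = 16197.8596 LSBs, so code = 16198.
Code 16198 maps back to (−1.8) + 16198×0.000219727 V = 1.7591309 V.
V_in − V_rec = -3.08594e-05 V = -30.86 µV.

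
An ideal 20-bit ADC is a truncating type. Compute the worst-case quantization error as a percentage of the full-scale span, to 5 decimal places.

0.00010 %

Truncating → worst-case error = 1 LSB = V_FS/2^20, so 100/1048576 = 9.53674e-05 % of full scale.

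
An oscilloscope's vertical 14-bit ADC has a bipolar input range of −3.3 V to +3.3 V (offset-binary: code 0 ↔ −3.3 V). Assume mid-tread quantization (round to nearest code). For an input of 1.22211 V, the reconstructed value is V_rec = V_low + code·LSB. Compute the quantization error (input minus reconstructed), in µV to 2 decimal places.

-82.38 µV

LSB = 6.6/2^14 = 402.83 µV.
Scaled input = 11225.7955 LSBs, so code = 11226.
V_rec = (−3.3) + 11226·0.000402832 = 1.2221924 V.
Error = 1.22211 − 1.2221924 = -8.23828e-05 V = -82.38 µV.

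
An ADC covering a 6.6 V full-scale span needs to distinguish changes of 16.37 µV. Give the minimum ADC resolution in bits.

Number of steps required ≥ 6.6 V / 16.37 µV = 403176.54.
Need 2^N ≥ 403176.54; 2^18 = 262144, 2^19 = 524288.
Minimum N = 19.

19 bits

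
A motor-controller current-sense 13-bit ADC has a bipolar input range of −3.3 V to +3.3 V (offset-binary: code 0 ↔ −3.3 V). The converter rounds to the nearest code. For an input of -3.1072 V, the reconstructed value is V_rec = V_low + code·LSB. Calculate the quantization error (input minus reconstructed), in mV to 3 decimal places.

One LSB is 6.6 V / 8192 = 0.806 mV.
Scaled input = 239.3057 LSBs, so code = 239.
V_rec = (−3.3) + 239·0.000805664 = -3.1074463 V.
Difference: 0.000246289 V → 0.246 mV.

0.246 mV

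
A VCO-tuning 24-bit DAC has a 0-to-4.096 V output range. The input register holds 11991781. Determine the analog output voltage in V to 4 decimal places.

LSB = 4.096 V / 2^24 = 0.24 µV.
V_out = 0 + 11991781 × 2.44141e-07 V = 2.92768 V.

2.9277 V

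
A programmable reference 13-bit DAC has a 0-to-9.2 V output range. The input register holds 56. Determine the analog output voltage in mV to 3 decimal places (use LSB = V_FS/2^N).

62.891 mV

LSB = 9.2 V / 2^13 = 1.123 mV.
V_out = 0 + 56 × 0.00112305 V = 0.0628906 V.
= 62.891 mV.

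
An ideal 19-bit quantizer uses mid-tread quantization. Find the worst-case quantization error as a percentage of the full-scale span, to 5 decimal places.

Rounding → worst-case error = ½ LSB = V_FS/2^20, so 100/1048576 = 9.53674e-05 % of full scale.

0.00010 %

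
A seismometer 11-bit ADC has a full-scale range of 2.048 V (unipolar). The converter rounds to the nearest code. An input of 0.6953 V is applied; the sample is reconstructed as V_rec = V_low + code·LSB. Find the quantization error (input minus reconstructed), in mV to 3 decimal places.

0.300 mV

One LSB is 2.048 V / 2048 = 1.000 mV.
(V_in − V_low)/LSB = (0.6953 − 0)/0.001 = 695.3000 → code 695 (round).
Code 695 maps back to 0 + 695×0.001 V = 0.695 V.
Error = 0.6953 − 0.695 = 0.0003 V = 0.300 mV.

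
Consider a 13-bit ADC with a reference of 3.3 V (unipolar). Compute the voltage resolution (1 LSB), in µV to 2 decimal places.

Full-scale span = 3.3 V.
LSB = 3.3 / 2^13 = 3.3 / 8192 = 0.000402832 V = 402.83 µV.

402.83 µV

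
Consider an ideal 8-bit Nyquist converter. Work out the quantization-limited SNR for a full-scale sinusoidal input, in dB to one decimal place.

SNR ≈ 6.02·N + 1.76 dB = 6.02·8 + 1.76 = 49.92 dB.

49.9 dB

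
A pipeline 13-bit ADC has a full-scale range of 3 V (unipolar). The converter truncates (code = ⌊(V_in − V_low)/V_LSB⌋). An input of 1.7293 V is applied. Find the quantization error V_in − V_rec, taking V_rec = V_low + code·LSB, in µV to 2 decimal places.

51.95 µV

Step size: 3 V ÷ 2^13 = 366.21 µV.
(V_in − V_low)/LSB = (1.7293 − 0)/0.000366211 = 4722.1419 → code 4722 (floor).
Code 4722 maps back to 0 + 4722×0.000366211 V = 1.729248 V.
Error = 1.7293 − 1.729248 = 5.19531e-05 V = 51.95 µV.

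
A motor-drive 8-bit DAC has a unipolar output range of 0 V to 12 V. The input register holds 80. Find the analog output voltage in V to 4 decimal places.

LSB = 12 V / 2^8 = 46.875 mV.
V_out = 0 + 80 × 0.046875 V = 3.75 V.

3.7500 V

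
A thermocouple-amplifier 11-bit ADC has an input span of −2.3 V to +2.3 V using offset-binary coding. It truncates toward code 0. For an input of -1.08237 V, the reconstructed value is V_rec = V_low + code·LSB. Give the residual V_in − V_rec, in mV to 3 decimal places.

Step size: 4.6 V ÷ 2^11 = 2.246 mV.
(-1.08237 − (−2.3))/0.00224609 = 542.1101; ⌊·⌋ gives code 542.
Code 542 maps back to (−2.3) + 542×0.00224609 V = -1.0826172 V.
Difference: 0.000247188 V → 0.247 mV.

0.247 mV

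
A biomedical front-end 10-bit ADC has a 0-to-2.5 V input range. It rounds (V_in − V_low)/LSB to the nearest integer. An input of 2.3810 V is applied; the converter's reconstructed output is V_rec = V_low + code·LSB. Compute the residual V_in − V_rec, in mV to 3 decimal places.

0.629 mV

LSB = 2.5/2^10 = 2.441 mV.
(V_in − V_low)/LSB = (2.3810 − 0)/0.00244141 = 975.2576 → code 975 (round).
V_rec = 0 + 975·0.00244141 = 2.3803711 V.
V_in − V_rec = 0.000628906 V = 0.629 mV.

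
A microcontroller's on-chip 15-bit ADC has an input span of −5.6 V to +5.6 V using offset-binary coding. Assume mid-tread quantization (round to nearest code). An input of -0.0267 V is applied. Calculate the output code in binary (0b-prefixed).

code 0b11111110110010 (decimal 16306)

LSB = 11.2 V / 32768 = 341.80 µV.
(-0.0267 − (−5.6)) / 0.000341797 = 16305.883 LSBs.
round(16305.883) = 16306.
In binary (0b-prefixed): 0b11111110110010.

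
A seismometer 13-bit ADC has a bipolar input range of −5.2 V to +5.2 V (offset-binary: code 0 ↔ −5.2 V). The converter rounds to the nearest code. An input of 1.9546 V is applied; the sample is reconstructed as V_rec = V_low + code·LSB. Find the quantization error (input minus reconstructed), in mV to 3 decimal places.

One LSB is 10.4 V / 8192 = 1.270 mV.
Scaled input = 5635.6234 LSBs, so code = 5636.
V_rec = (−5.2) + 5636·0.00126953 = 1.9550781 V.
Difference: -0.000478125 V → -0.478 mV.

-0.478 mV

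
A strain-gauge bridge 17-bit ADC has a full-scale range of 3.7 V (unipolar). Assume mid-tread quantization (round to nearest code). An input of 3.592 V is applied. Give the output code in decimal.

code 127246

Full-scale span = 3.7 V; LSB = 3.7/2^17 = 28.23 µV.
Input sits at 127246.115 steps above V_low.
Round → code 127246.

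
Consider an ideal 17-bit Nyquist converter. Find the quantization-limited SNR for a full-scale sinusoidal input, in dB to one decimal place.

104.1 dB

SNR ≈ 6.02·N + 1.76 dB = 6.02·17 + 1.76 = 104.10 dB.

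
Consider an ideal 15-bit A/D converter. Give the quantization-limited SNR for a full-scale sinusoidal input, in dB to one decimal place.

SNR ≈ 6.02·N + 1.76 dB = 6.02·15 + 1.76 = 92.06 dB.

92.1 dB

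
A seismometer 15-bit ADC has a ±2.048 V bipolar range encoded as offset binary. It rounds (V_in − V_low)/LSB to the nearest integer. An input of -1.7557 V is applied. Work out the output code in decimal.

With 32768 levels over 4.096 V, one step is 125.00 µV.
(V_in − V_low)/LSB = (-1.7557 − (−2.048)) / 0.000125 = 2338.400.
Round → code 2338.

code 2338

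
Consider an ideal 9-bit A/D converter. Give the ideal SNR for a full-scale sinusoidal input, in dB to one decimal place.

SNR ≈ 6.02·N + 1.76 dB = 6.02·9 + 1.76 = 55.94 dB.

55.9 dB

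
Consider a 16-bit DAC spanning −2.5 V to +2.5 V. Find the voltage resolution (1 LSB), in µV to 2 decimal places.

Full-scale span = 5 V.
LSB = 5 / 2^16 = 5 / 65536 = 7.62939e-05 V = 76.29 µV.

76.29 µV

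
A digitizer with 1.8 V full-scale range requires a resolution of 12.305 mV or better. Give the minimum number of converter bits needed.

8 bits

Number of steps required ≥ 1.8 V / 12.305 mV = 146.28.
Need 2^N ≥ 146.28; 2^7 = 128, 2^8 = 256.
Minimum N = 8.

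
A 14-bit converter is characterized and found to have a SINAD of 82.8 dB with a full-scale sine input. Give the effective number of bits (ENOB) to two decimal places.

13.46 bits

ENOB = (SINAD − 1.76) / 6.02 = (82.8 − 1.76)/6.02 = 13.462.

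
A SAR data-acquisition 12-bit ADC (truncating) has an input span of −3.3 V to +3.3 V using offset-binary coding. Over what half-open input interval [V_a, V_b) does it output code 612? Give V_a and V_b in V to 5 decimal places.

[-2.31387 V, -2.31226 V)

LSB = 6.6/2^12 = 1.611 mV.
V_a = V_low + 612·LSB = -2.31387 V; V_b = V_low + 613·LSB = -2.31226 V.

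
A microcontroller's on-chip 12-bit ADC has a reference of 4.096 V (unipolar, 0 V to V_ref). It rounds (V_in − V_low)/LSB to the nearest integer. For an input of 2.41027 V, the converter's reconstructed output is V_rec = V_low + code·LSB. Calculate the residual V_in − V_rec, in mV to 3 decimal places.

LSB = 4.096/2^12 = 1.000 mV.
(V_in − V_low)/LSB = (2.41027 − 0)/0.001 = 2410.2700 → code 2410 (round).
Code 2410 maps back to 0 + 2410×0.001 V = 2.41 V.
Difference: 0.00027 V → 0.270 mV.

0.270 mV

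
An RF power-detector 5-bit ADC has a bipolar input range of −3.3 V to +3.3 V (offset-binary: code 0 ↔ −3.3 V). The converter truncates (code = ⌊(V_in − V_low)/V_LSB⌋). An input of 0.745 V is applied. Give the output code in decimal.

code 19

LSB = 6.6 V / 32 = 206.250 mV.
Input sits at 19.612 steps above V_low.
Floor → code 19.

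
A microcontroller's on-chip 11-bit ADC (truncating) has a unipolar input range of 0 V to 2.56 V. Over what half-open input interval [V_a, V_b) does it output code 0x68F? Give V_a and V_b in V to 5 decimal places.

[2.09875 V, 2.10000 V)

LSB = 2.56/2^11 = 1.250 mV.
Code 0x68F = 1679 decimal.
V_a = V_low + 1679·LSB = 2.09875 V; V_b = V_low + 1680·LSB = 2.1 V.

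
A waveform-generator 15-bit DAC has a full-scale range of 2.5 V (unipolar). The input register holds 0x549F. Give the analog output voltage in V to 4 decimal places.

1.6528 V

LSB = 2.5 V / 2^15 = 76.29 µV.
Code 0x549F = 21663 decimal.
V_out = 0 + 21663 × 7.62939e-05 V = 1.65276 V.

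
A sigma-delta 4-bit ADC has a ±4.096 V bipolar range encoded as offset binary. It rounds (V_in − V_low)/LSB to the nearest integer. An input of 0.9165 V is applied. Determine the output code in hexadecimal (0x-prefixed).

Full-scale span = 8.192 V; LSB = 8.192/2^4 = 0.5120 V.
(0.9165 − (−4.096)) / 0.512 = 9.790 LSBs.
Round → code 10.
In hexadecimal (0x-prefixed): 0xA.

code 0xA (decimal 10)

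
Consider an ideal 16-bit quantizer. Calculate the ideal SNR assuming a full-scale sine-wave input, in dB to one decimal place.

SNR ≈ 6.02·N + 1.76 dB = 6.02·16 + 1.76 = 98.08 dB.

98.1 dB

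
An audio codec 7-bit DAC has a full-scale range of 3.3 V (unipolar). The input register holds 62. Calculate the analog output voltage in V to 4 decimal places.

LSB = 3.3 V / 2^7 = 25.781 mV.
V_out = 0 + 62 × 0.0257812 V = 1.59844 V.

1.5984 V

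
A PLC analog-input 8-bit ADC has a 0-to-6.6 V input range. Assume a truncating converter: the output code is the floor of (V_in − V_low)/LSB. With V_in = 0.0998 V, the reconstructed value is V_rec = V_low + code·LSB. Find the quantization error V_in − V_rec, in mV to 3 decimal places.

22.456 mV

LSB = 6.6/2^8 = 25.781 mV.
Scaled input = 3.8710 LSBs, so code = 3.
V_rec = 0 + 3·0.0257812 = 0.07734375 V.
Error = 0.0998 − 0.07734375 = 0.0224563 V = 22.456 mV.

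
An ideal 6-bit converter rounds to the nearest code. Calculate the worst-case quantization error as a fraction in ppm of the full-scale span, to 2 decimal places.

7812.50 ppm

Rounding → worst-case error = ½ LSB = V_FS/2^7, so 1e+06/128 = 7812.5 ppm of full scale.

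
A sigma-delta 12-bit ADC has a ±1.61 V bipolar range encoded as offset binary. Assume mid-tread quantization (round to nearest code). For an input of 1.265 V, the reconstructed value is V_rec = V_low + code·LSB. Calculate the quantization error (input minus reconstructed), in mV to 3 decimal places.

0.112 mV

Step size: 3.22 V ÷ 2^12 = 0.786 mV.
(1.265 − (−1.61))/0.000786133 = 3657.1429; round gives code 3657.
Reconstructed: 1.2648877 V.
Error = 1.265 − 1.2648877 = 0.000112305 V = 0.112 mV.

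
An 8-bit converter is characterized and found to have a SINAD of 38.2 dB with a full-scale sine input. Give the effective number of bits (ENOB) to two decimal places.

ENOB = (SINAD − 1.76) / 6.02 = (38.2 − 1.76)/6.02 = 6.053.

6.05 bits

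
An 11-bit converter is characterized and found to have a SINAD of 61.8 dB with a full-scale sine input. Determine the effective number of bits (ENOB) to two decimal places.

ENOB = (SINAD − 1.76) / 6.02 = (61.8 − 1.76)/6.02 = 9.973.

9.97 bits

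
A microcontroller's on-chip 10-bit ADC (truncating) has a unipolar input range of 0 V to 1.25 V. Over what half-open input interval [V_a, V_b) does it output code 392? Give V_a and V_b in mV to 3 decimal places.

[478.516 mV, 479.736 mV)

LSB = 1.25/2^10 = 1.221 mV.
V_a = V_low + 392·LSB = 0.478516 V; V_b = V_low + 393·LSB = 0.479736 V.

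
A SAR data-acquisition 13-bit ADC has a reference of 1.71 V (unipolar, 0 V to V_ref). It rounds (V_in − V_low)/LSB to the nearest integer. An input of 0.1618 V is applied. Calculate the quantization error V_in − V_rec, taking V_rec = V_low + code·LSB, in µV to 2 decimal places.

26.32 µV

One LSB is 1.71 V / 8192 = 208.74 µV.
(V_in − V_low)/LSB = (0.1618 − 0)/0.00020874 = 775.1261 → code 775 (round).
Code 775 maps back to 0 + 775×0.00020874 V = 0.16177368 V.
Error = 0.1618 − 0.16177368 = 2.63184e-05 V = 26.32 µV.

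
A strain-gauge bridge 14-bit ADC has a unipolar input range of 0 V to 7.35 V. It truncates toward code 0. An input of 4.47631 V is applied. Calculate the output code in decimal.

code 9978

With 16384 levels over 7.35 V, one step is 448.61 µV.
Input sits at 9978.213 steps above V_low.
⌊·⌋(9978.213) = 9978.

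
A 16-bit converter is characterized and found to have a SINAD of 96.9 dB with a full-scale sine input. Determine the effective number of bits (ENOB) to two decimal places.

15.80 bits

ENOB = (SINAD − 1.76) / 6.02 = (96.9 − 1.76)/6.02 = 15.804.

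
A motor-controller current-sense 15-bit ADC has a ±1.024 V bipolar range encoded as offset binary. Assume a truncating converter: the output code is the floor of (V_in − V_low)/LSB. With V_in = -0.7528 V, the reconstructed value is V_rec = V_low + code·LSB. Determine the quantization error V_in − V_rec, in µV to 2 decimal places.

12.50 µV

Step size: 2.048 V ÷ 2^15 = 62.50 µV.
(-0.7528 − (−1.024))/6.25e-05 = 4339.2000; ⌊·⌋ gives code 4339.
V_rec = (−1.024) + 4339·6.25e-05 = -0.7528125 V.
Error = -0.7528 − (−0.7528125) = 1.25e-05 V = 12.50 µV.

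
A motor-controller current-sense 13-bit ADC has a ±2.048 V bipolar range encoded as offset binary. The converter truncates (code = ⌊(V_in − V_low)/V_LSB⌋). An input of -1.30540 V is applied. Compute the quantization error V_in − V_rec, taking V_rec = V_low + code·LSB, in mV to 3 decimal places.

0.100 mV

Step size: 4.096 V ÷ 2^13 = 0.500 mV.
(V_in − V_low)/LSB = (-1.30540 − (−2.048))/0.0005 = 1485.2000 → code 1485 (floor).
Reconstructed: -1.3055 V.
Error = -1.30540 − (−1.3055) = 0.0001 V = 0.100 mV.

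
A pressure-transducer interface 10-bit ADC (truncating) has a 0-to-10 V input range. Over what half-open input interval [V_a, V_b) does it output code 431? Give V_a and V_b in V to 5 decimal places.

[4.20898 V, 4.21875 V)

LSB = 10/2^10 = 9.766 mV.
V_a = V_low + 431·LSB = 4.20898 V; V_b = V_low + 432·LSB = 4.21875 V.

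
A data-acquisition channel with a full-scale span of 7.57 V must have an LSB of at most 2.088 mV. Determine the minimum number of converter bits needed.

12 bits

Number of steps required ≥ 7.57 V / 2.088 mV = 3625.48.
Need 2^N ≥ 3625.48; 2^11 = 2048, 2^12 = 4096.
Minimum N = 12.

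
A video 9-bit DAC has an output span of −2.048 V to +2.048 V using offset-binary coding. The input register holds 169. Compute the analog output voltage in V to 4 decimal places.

-0.6960 V

LSB = 4.096 V / 2^9 = 8.000 mV.
V_out = (−2.048) + 169 × 0.008 V = -0.696 V.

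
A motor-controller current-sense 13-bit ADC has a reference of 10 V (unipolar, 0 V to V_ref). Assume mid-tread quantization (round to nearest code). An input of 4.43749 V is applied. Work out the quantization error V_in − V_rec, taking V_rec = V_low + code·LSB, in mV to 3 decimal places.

0.234 mV

Step size: 10 V ÷ 2^13 = 1.221 mV.
(4.43749 − 0)/0.0012207 = 3635.1918; round gives code 3635.
Reconstructed: 4.4372559 V.
Difference: 0.000234141 V → 0.234 mV.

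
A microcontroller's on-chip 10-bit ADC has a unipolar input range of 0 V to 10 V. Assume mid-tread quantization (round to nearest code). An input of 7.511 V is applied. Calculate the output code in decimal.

LSB = 10 V / 1024 = 9.766 mV.
(V_in − V_low)/LSB = (7.511 − 0) / 0.00976562 = 769.126.
round(769.126) = 769.

code 769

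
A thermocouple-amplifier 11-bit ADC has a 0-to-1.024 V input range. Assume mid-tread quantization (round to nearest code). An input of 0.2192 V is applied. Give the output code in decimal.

code 438

With 2048 levels over 1.024 V, one step is 0.500 mV.
Input sits at 438.400 steps above V_low.
Round → code 438.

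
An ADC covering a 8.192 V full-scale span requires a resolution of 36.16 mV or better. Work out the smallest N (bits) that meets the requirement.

Number of steps required ≥ 8.192 V / 36.16 mV = 226.55.
Need 2^N ≥ 226.55; 2^7 = 128, 2^8 = 256.
Minimum N = 8.

8 bits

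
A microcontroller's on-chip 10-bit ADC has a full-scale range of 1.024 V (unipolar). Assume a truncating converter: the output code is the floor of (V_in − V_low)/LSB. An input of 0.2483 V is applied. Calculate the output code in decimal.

code 248

Full-scale span = 1.024 V; LSB = 1.024/2^10 = 1.000 mV.
(V_in − V_low)/LSB = (0.2483 − 0) / 0.001 = 248.300.
⌊·⌋(248.300) = 248.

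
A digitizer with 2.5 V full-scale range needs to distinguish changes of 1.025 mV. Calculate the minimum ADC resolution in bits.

Number of steps required ≥ 2.5 V / 1.025 mV = 2439.02.
Need 2^N ≥ 2439.02; 2^11 = 2048, 2^12 = 4096.
Minimum N = 12.

12 bits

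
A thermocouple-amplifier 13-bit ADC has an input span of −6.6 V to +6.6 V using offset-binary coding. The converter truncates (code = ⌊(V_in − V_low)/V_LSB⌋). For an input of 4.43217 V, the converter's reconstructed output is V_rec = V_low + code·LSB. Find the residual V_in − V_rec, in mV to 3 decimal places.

LSB = 13.2/2^13 = 1.611 mV.
(4.43217 − (−6.6))/0.00161133 = 6846.6316; ⌊·⌋ gives code 6846.
Reconstructed: 4.4311523 V.
V_in − V_rec = 0.00101766 V = 1.018 mV.

1.018 mV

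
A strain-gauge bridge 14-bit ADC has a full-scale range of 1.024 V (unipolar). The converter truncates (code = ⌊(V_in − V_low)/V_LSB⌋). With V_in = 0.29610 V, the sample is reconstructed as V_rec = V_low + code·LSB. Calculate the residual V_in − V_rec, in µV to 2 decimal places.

One LSB is 1.024 V / 16384 = 62.50 µV.
Scaled input = 4737.6000 LSBs, so code = 4737.
V_rec = 0 + 4737·6.25e-05 = 0.2960625 V.
V_in − V_rec = 3.75e-05 V = 37.50 µV.

37.50 µV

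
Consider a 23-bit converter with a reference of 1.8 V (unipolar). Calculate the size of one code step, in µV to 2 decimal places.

Full-scale span = 1.8 V.
LSB = 1.8 / 2^23 = 1.8 / 8388608 = 2.14577e-07 V = 0.21 µV.

0.21 µV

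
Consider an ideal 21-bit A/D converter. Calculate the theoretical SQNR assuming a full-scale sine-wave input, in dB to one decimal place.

128.2 dB

SNR ≈ 6.02·N + 1.76 dB = 6.02·21 + 1.76 = 128.18 dB.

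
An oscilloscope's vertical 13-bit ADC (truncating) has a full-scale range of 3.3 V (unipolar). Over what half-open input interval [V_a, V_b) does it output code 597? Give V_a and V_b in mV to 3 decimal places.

LSB = 3.3/2^13 = 402.83 µV.
V_a = V_low + 597·LSB = 0.240491 V; V_b = V_low + 598·LSB = 0.240894 V.

[240.491 mV, 240.894 mV)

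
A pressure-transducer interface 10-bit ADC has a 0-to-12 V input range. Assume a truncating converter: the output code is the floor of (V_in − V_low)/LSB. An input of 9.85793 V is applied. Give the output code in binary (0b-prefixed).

code 0b1101001001 (decimal 841)

Full-scale span = 12 V; LSB = 12/2^10 = 11.719 mV.
(9.85793 − 0) / 0.0117188 = 841.210 LSBs.
⌊·⌋(841.210) = 841.
In binary (0b-prefixed): 0b1101001001.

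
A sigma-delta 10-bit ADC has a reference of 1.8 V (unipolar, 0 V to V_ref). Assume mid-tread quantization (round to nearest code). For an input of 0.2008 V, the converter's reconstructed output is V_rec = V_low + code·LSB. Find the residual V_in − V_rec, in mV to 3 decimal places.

0.409 mV

LSB = 1.8/2^10 = 1.758 mV.
(V_in − V_low)/LSB = (0.2008 − 0)/0.00175781 = 114.2329 → code 114 (round).
Code 114 maps back to 0 + 114×0.00175781 V = 0.20039062 V.
V_in − V_rec = 0.000409375 V = 0.409 mV.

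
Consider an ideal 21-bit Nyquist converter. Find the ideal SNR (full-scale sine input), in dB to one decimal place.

SNR ≈ 6.02·N + 1.76 dB = 6.02·21 + 1.76 = 128.18 dB.

128.2 dB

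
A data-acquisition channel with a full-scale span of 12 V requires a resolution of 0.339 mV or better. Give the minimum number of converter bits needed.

16 bits

Number of steps required ≥ 12 V / 0.339 mV = 35398.23.
Need 2^N ≥ 35398.23; 2^15 = 32768, 2^16 = 65536.
Minimum N = 16.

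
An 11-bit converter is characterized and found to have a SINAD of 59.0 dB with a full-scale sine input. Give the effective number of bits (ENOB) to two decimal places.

ENOB = (SINAD − 1.76) / 6.02 = (59.0 − 1.76)/6.02 = 9.508.

9.51 bits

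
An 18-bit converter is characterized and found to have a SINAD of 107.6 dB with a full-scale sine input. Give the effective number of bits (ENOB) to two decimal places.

17.58 bits

ENOB = (SINAD − 1.76) / 6.02 = (107.6 − 1.76)/6.02 = 17.581.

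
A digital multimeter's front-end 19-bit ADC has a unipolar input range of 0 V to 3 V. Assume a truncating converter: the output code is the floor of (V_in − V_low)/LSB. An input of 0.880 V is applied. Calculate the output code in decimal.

code 153791

Full-scale span = 3 V; LSB = 3/2^19 = 5.72 µV.
(0.880 − 0) / 5.72205e-06 = 153791.147 LSBs.
So the output code is 153791.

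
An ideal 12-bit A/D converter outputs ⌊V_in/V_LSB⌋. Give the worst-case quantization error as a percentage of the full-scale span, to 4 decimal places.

Truncating → worst-case error = 1 LSB = V_FS/2^12, so 100/4096 = 0.0244141 % of full scale.

0.0244 %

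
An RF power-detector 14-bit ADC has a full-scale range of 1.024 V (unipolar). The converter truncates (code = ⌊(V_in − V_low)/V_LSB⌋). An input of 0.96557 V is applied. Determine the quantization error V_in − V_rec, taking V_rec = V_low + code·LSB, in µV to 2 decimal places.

LSB = 1.024/2^14 = 62.50 µV.
Scaled input = 15449.1200 LSBs, so code = 15449.
Code 15449 maps back to 0 + 15449×6.25e-05 V = 0.9655625 V.
Difference: 7.5e-06 V → 7.50 µV.

7.50 µV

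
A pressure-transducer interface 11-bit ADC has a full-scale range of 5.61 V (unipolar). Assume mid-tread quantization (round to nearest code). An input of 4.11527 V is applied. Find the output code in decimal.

code 1502

Full-scale span = 5.61 V; LSB = 5.61/2^11 = 2.739 mV.
(4.11527 − 0) / 0.00273926 = 1502.330 LSBs.
round(1502.330) = 1502.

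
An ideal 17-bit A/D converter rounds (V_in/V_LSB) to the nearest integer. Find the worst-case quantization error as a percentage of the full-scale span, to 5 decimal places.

Rounding → worst-case error = ½ LSB = V_FS/2^18, so 100/262144 = 0.00038147 % of full scale.

0.00038 %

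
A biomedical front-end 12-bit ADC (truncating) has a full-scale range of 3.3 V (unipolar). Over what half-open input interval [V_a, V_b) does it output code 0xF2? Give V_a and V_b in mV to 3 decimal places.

[194.971 mV, 195.776 mV)

LSB = 3.3/2^12 = 0.806 mV.
Code 0xF2 = 242 decimal.
V_a = V_low + 242·LSB = 0.194971 V; V_b = V_low + 243·LSB = 0.195776 V.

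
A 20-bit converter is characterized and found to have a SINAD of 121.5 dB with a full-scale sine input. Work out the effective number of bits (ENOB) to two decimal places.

ENOB = (SINAD − 1.76) / 6.02 = (121.5 − 1.76)/6.02 = 19.890.

19.89 bits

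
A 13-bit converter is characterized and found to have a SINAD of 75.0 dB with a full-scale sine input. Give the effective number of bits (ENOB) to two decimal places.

ENOB = (SINAD − 1.76) / 6.02 = (75.0 − 1.76)/6.02 = 12.166.

12.17 bits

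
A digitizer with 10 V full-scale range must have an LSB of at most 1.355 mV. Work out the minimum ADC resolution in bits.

13 bits

Number of steps required ≥ 10 V / 1.355 mV = 7380.07.
Need 2^N ≥ 7380.07; 2^12 = 4096, 2^13 = 8192.
Minimum N = 13.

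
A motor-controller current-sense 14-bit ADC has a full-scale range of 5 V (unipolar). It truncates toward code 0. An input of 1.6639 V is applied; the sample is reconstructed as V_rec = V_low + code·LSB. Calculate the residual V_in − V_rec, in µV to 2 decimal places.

81.64 µV

LSB = 5/2^14 = 305.18 µV.
(1.6639 − 0)/0.000305176 = 5452.2675; ⌊·⌋ gives code 5452.
V_rec = 0 + 5452·0.000305176 = 1.6638184 V.
V_in − V_rec = 8.16406e-05 V = 81.64 µV.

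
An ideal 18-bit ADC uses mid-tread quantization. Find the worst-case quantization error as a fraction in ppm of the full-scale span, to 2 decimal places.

Rounding → worst-case error = ½ LSB = V_FS/2^19, so 1e+06/524288 = 1.90735 ppm of full scale.

1.91 ppm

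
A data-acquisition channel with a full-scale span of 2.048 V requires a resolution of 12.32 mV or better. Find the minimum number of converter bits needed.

Number of steps required ≥ 2.048 V / 12.32 mV = 166.23.
Need 2^N ≥ 166.23; 2^7 = 128, 2^8 = 256.
Minimum N = 8.

8 bits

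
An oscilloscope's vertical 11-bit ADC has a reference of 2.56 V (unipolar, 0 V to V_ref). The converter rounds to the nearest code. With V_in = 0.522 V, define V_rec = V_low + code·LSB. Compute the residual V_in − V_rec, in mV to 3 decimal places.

-0.500 mV

LSB = 2.56/2^11 = 1.250 mV.
Scaled input = 417.6000 LSBs, so code = 418.
Reconstructed: 0.5225 V.
Difference: -0.0005 V → -0.500 mV.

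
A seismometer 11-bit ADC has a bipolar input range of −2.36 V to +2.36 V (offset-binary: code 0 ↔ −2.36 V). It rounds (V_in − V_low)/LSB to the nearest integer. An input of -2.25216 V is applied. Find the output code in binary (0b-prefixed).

code 0b101111 (decimal 47)

LSB = 4.72 V / 2048 = 2.305 mV.
Input sits at 46.792 steps above V_low.
So the output code is 47.
In binary (0b-prefixed): 0b101111.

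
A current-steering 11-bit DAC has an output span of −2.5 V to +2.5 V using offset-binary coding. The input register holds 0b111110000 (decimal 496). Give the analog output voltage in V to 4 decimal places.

-1.2891 V

LSB = 5 V / 2^11 = 2.441 mV.
Code 0b111110000 = 496 decimal.
V_out = (−2.5) + 496 × 0.00244141 V = -1.28906 V.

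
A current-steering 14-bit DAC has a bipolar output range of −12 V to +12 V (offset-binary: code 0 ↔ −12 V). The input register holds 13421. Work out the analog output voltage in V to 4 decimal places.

7.6597 V

LSB = 24 V / 2^14 = 1.465 mV.
V_out = (−12) + 13421 × 0.00146484 V = 7.65967 V.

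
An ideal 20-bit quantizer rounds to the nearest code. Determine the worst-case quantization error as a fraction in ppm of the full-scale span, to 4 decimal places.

Rounding → worst-case error = ½ LSB = V_FS/2^21, so 1e+06/2097152 = 0.476837 ppm of full scale.

0.4768 ppm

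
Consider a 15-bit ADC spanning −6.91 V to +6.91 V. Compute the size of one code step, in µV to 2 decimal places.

421.75 µV

Full-scale span = 13.82 V.
LSB = 13.82 / 2^15 = 13.82 / 32768 = 0.000421753 V = 421.75 µV.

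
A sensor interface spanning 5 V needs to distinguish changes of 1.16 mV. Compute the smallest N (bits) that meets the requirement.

Number of steps required ≥ 5 V / 1.16 mV = 4310.34.
Need 2^N ≥ 4310.34; 2^12 = 4096, 2^13 = 8192.
Minimum N = 13.

13 bits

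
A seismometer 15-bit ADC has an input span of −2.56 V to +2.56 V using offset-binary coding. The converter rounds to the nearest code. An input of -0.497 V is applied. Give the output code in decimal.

Full-scale span = 5.12 V; LSB = 5.12/2^15 = 156.25 µV.
(V_in − V_low)/LSB = (-0.497 − (−2.56)) / 0.00015625 = 13203.200.
round(13203.200) = 13203.

code 13203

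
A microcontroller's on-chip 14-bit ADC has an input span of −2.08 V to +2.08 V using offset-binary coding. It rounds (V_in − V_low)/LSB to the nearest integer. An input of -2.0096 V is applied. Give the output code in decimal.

code 277

LSB = 4.16 V / 16384 = 253.91 µV.
Input sits at 277.268 steps above V_low.
So the output code is 277.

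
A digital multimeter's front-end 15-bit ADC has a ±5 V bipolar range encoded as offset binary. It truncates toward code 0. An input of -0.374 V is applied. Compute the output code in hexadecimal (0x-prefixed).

code 0x3B36 (decimal 15158)

LSB = 10 V / 32768 = 305.18 µV.
Input sits at 15158.477 steps above V_low.
Floor → code 15158.
In hexadecimal (0x-prefixed): 0x3B36.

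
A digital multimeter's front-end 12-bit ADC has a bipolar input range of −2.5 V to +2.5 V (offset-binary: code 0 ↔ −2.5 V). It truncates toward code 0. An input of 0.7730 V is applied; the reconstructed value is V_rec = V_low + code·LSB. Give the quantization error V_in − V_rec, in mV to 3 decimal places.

0.295 mV

Step size: 5 V ÷ 2^12 = 1.221 mV.
(V_in − V_low)/LSB = (0.7730 − (−2.5))/0.0012207 = 2681.2416 → code 2681 (floor).
Reconstructed: 0.77270508 V.
Difference: 0.000294922 V → 0.295 mV.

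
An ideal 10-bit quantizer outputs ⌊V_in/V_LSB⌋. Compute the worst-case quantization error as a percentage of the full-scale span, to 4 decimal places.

Truncating → worst-case error = 1 LSB = V_FS/2^10, so 100/1024 = 0.0976562 % of full scale.

0.0977 %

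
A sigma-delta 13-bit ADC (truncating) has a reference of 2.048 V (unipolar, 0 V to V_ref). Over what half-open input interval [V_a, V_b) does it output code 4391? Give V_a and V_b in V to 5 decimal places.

LSB = 2.048/2^13 = 250.00 µV.
V_a = V_low + 4391·LSB = 1.09775 V; V_b = V_low + 4392·LSB = 1.098 V.

[1.09775 V, 1.09800 V)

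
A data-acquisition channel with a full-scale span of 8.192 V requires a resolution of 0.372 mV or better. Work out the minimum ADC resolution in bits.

Number of steps required ≥ 8.192 V / 0.372 mV = 22021.51.
Need 2^N ≥ 22021.51; 2^14 = 16384, 2^15 = 32768.
Minimum N = 15.

15 bits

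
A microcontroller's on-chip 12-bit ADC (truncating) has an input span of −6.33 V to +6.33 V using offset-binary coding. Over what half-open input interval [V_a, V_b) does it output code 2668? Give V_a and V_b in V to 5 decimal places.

LSB = 12.66/2^12 = 3.091 mV.
V_a = V_low + 2668·LSB = 1.91631 V; V_b = V_low + 2669·LSB = 1.9194 V.

[1.91631 V, 1.91940 V)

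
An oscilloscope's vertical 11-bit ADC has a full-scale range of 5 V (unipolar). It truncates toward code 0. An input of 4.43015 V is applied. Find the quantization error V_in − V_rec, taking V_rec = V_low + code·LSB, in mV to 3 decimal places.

1.439 mV

Step size: 5 V ÷ 2^11 = 2.441 mV.
(4.43015 − 0)/0.00244141 = 1814.5894; ⌊·⌋ gives code 1814.
Reconstructed: 4.4287109 V.
Error = 4.43015 − 4.4287109 = 0.00143906 V = 1.439 mV.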